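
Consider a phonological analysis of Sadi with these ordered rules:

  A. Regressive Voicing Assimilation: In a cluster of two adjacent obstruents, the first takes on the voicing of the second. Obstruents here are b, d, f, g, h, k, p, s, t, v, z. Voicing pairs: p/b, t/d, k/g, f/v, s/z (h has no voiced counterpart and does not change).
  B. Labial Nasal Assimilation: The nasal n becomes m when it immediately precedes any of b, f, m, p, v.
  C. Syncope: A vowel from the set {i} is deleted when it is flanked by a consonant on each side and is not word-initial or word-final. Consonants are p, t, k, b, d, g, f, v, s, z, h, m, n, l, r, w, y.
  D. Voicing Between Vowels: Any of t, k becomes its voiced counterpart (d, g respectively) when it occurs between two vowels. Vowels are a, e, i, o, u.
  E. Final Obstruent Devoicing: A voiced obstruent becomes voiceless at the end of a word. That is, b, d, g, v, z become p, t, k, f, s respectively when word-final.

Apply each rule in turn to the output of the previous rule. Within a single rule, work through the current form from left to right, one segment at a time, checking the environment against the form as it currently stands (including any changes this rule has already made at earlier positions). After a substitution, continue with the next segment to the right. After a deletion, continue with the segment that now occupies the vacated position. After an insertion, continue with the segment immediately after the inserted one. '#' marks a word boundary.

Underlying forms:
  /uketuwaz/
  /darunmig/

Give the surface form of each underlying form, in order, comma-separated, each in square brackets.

[ugeduwas], [darummk]

/uketuwaz/:
  A Regressive Voicing Assimilation: no change — [uketuwaz]
  B Labial Nasal Assimilation: no change — [uketuwaz]
  C Syncope: no change — [uketuwaz]
  D Voicing Between Vowels: [uketuwaz] → [ugeduwaz]
  E Final Obstruent Devoicing: [ugeduwaz] → [ugeduwas]
/darunmig/:
  A Regressive Voicing Assimilation: no change — [darunmig]
  B Labial Nasal Assimilation: [darunmig] → [darummig]
  C Syncope: [darummig] → [darummg]
  D Voicing Between Vowels: no change — [darummg]
  E Final Obstruent Devoicing: [darummg] → [darummk]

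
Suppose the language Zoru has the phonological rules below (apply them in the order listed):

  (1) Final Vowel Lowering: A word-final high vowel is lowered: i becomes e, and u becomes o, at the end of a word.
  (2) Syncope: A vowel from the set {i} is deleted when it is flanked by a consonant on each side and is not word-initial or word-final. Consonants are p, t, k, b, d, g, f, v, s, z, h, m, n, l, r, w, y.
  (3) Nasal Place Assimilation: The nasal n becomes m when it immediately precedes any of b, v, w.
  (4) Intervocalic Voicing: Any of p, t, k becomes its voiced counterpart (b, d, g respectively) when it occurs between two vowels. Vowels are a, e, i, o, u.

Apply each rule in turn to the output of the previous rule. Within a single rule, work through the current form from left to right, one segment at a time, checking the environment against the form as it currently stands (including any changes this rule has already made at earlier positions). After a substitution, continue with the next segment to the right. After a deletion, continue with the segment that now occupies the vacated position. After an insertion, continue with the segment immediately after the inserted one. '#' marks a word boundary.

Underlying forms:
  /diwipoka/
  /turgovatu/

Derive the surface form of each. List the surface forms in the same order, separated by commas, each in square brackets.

/diwipoka/:
  (1) Final Vowel Lowering: no change — [diwipoka]
  (2) Syncope: [diwipoka] → [dwpoka]
  (3) Nasal Place Assimilation: no change — [dwpoka]
  (4) Intervocalic Voicing: [dwpoka] → [dwpoga]
/turgovatu/:
  (1) Final Vowel Lowering: [turgovatu] → [turgovato]
  (2) Syncope: no change — [turgovato]
  (3) Nasal Place Assimilation: no change — [turgovato]
  (4) Intervocalic Voicing: [turgovato] → [turgovado]

[dwpoga], [turgovado]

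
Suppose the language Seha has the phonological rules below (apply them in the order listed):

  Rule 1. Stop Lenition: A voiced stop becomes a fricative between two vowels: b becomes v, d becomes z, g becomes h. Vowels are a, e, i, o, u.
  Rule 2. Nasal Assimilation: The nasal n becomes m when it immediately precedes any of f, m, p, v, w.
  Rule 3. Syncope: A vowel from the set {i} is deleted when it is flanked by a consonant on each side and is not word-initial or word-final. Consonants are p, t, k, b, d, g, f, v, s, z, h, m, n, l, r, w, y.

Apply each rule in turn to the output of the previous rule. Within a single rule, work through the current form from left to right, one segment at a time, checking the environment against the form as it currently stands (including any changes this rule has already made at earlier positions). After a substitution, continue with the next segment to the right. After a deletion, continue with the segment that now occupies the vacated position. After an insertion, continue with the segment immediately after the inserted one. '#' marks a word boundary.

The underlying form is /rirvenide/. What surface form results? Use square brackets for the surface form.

Rule 1 Stop Lenition: [rirvenide] → [rirvenize]
Rule 2 Nasal Assimilation: no change — [rirvenize]
Rule 3 Syncope: [rirvenize] → [rrvenze]

[rrvenze]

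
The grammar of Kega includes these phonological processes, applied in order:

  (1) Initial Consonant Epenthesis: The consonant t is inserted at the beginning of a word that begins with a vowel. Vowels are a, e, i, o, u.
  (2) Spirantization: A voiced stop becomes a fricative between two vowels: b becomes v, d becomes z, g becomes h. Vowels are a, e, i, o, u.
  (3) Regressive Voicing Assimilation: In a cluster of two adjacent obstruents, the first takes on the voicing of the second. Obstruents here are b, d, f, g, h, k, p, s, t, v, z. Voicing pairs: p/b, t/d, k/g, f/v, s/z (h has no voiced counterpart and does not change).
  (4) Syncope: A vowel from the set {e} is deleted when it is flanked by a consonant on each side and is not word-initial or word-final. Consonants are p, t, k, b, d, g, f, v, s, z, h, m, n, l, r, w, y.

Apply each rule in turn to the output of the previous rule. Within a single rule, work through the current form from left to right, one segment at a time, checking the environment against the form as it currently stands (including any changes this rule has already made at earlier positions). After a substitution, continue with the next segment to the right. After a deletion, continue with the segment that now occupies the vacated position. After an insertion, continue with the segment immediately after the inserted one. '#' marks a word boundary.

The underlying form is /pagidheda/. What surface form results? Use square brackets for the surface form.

(1) Initial Consonant Epenthesis: no change — [pagidheda]
(2) Spirantization: [pagidheda] → [pahidheza]
(3) Regressive Voicing Assimilation: [pahidheza] → [pahitheza]
(4) Syncope: [pahitheza] → [pahithza]

[pahithza]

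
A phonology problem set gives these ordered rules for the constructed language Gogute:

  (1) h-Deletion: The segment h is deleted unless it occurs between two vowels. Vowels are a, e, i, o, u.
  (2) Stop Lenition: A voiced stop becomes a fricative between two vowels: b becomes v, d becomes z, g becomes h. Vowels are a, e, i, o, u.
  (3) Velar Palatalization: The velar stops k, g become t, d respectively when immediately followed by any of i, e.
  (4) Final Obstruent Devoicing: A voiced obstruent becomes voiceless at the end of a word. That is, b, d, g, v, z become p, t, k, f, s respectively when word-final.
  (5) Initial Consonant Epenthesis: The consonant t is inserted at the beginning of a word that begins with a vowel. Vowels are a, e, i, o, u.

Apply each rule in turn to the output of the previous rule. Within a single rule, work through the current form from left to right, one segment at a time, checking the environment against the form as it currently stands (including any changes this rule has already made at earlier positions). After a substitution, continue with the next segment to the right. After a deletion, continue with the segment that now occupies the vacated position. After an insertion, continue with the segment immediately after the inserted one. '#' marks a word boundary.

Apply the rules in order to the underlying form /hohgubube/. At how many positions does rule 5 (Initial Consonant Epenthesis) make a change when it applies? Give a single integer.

(1) h-Deletion: [hohgubube] → [ogubube]
(2) Stop Lenition: [ogubube] → [ohuvuve]
(3) Velar Palatalization: no change — [ohuvuve]
(4) Final Obstruent Devoicing: no change — [ohuvuve]
(5) Initial Consonant Epenthesis: [ohuvuve] → [tohuvuve]
Rule 5 changed 1 position(s).

1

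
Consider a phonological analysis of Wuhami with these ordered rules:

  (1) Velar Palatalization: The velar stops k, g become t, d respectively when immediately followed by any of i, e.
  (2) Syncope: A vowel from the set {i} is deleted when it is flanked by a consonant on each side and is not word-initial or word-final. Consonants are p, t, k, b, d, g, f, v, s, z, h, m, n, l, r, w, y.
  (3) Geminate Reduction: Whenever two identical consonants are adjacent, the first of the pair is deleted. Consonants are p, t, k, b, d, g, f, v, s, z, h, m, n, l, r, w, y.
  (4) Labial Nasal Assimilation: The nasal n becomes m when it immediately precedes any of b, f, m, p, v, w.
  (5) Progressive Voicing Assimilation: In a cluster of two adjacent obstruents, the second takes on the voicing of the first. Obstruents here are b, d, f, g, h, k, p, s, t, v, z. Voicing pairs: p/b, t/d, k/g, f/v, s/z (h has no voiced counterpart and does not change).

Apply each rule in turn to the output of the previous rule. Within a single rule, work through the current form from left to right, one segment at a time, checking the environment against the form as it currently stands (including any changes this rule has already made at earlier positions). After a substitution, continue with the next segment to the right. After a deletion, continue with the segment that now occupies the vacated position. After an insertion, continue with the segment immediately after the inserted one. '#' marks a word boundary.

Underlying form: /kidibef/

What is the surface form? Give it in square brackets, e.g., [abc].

(1) Velar Palatalization: [kidibef] → [tidibef]
(2) Syncope: [tidibef] → [tdbef]
(3) Geminate Reduction: no change — [tdbef]
(4) Labial Nasal Assimilation: no change — [tdbef]
(5) Progressive Voicing Assimilation: [tdbef] → [ttpef]

[ttpef]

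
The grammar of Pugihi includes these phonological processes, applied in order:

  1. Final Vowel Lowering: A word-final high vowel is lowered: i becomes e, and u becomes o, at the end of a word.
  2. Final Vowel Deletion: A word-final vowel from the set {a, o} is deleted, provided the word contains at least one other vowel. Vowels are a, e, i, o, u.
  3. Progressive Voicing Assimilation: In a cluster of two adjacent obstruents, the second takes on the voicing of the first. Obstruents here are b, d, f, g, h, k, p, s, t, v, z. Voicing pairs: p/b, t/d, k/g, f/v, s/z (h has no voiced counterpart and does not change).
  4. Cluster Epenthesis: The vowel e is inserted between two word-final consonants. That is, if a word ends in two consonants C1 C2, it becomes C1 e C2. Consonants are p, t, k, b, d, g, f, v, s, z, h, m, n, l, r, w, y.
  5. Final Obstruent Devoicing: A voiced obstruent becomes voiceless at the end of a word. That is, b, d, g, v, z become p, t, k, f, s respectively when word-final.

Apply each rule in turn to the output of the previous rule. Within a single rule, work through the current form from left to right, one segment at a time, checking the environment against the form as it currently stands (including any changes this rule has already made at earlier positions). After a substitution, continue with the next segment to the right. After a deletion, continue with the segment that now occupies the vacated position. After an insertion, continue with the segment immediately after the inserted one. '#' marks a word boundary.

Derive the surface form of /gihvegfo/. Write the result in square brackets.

1 Final Vowel Lowering: no change — [gihvegfo]
2 Final Vowel Deletion: [gihvegfo] → [gihvegf]
3 Progressive Voicing Assimilation: [gihvegf] → [gihfegv]
4 Cluster Epenthesis: [gihfegv] → [gihfegev]
5 Final Obstruent Devoicing: [gihfegev] → [gihfegef]

[gihfegef]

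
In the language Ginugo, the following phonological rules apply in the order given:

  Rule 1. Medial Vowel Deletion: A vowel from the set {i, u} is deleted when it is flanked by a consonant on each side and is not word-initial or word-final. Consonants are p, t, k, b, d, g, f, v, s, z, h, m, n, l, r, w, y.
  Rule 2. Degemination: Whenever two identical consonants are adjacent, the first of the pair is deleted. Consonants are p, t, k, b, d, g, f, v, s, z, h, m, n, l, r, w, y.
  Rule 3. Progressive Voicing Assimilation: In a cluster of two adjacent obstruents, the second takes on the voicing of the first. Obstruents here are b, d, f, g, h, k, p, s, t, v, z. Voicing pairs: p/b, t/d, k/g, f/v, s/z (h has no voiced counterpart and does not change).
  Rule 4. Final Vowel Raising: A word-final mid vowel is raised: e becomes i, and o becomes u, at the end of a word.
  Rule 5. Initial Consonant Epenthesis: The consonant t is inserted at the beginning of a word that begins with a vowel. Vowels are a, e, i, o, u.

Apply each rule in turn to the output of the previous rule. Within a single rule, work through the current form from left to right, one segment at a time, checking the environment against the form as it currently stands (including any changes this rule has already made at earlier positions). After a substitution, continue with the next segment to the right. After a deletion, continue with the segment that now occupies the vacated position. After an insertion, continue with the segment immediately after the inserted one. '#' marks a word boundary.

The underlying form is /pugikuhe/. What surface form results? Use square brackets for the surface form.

[pkkhi]

Rule 1 Medial Vowel Deletion: [pugikuhe] → [pgkhe]
Rule 2 Degemination: no change — [pgkhe]
Rule 3 Progressive Voicing Assimilation: [pgkhe] → [pkkhe]
Rule 4 Final Vowel Raising: [pkkhe] → [pkkhi]
Rule 5 Initial Consonant Epenthesis: no change — [pkkhi]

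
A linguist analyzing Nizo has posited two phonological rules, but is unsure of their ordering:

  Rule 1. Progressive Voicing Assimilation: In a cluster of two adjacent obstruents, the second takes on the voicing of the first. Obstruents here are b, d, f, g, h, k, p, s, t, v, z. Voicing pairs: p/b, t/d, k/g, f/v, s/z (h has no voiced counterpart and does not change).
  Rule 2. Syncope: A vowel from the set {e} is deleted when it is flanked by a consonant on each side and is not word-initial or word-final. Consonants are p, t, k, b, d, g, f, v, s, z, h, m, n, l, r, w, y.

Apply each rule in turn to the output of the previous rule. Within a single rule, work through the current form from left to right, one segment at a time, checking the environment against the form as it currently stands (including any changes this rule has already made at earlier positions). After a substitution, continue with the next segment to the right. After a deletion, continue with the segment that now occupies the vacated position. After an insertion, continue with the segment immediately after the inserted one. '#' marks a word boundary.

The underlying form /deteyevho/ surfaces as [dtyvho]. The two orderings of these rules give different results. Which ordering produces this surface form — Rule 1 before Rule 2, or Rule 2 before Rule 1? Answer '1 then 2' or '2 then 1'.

1 then 2

Order 1 then 2:
  1 Progressive Voicing Assimilation: no change — [deteyevho]
  2 Syncope: [deteyevho] → [dtyvho]
  result: [dtyvho]
Order 2 then 1:
  2 Syncope: [deteyevho] → [dtyvho]
  1 Progressive Voicing Assimilation: [dtyvho] → [ddyvho]
  result: [ddyvho]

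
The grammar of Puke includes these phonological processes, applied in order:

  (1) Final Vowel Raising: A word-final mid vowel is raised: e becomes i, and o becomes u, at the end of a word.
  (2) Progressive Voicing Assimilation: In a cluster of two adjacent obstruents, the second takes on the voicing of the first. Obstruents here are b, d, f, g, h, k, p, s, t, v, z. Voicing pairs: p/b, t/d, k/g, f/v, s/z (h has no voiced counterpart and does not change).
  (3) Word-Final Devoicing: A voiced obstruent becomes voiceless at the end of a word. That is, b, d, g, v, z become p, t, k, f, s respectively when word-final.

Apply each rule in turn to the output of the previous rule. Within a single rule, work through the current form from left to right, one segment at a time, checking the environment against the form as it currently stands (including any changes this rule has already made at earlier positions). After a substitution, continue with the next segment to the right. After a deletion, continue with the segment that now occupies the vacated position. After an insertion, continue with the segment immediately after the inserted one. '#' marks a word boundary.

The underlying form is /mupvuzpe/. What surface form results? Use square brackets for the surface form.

[mupfuzbi]

(1) Final Vowel Raising: [mupvuzpe] → [mupvuzpi]
(2) Progressive Voicing Assimilation: [mupvuzpi] → [mupfuzbi]
(3) Word-Final Devoicing: no change — [mupfuzbi]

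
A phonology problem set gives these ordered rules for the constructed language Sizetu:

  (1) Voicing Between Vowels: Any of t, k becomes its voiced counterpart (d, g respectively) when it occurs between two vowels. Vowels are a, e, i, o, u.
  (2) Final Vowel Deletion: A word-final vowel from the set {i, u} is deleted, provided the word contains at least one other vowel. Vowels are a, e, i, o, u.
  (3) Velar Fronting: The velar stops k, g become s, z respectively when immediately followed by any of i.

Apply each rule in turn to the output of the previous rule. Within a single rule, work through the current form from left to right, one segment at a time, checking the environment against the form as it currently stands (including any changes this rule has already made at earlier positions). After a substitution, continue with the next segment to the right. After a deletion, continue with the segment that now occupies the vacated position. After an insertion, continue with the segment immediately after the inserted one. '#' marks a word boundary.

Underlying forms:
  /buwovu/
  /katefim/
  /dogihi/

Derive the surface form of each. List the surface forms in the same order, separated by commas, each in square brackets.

[buwov], [kadefim], [dozih]

/buwovu/:
  (1) Voicing Between Vowels: no change — [buwovu]
  (2) Final Vowel Deletion: [buwovu] → [buwov]
  (3) Velar Fronting: no change — [buwov]
/katefim/:
  (1) Voicing Between Vowels: [katefim] → [kadefim]
  (2) Final Vowel Deletion: no change — [kadefim]
  (3) Velar Fronting: no change — [kadefim]
/dogihi/:
  (1) Voicing Between Vowels: no change — [dogihi]
  (2) Final Vowel Deletion: [dogihi] → [dogih]
  (3) Velar Fronting: [dogih] → [dozih]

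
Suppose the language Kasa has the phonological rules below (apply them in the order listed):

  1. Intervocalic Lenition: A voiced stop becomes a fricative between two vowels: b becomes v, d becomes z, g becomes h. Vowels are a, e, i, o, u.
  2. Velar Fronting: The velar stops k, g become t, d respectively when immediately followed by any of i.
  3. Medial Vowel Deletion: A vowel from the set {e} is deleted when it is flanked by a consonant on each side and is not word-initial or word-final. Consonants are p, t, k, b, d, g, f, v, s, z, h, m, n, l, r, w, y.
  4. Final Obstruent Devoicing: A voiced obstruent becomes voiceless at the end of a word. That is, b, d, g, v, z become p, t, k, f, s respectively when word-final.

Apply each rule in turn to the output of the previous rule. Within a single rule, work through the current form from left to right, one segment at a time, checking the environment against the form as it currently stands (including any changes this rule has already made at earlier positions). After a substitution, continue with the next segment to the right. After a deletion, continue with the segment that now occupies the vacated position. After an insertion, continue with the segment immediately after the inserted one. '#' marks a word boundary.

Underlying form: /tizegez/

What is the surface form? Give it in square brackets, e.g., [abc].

[tizhs]

1 Intervocalic Lenition: [tizegez] → [tizehez]
2 Velar Fronting: no change — [tizehez]
3 Medial Vowel Deletion: [tizehez] → [tizhz]
4 Final Obstruent Devoicing: [tizhz] → [tizhs]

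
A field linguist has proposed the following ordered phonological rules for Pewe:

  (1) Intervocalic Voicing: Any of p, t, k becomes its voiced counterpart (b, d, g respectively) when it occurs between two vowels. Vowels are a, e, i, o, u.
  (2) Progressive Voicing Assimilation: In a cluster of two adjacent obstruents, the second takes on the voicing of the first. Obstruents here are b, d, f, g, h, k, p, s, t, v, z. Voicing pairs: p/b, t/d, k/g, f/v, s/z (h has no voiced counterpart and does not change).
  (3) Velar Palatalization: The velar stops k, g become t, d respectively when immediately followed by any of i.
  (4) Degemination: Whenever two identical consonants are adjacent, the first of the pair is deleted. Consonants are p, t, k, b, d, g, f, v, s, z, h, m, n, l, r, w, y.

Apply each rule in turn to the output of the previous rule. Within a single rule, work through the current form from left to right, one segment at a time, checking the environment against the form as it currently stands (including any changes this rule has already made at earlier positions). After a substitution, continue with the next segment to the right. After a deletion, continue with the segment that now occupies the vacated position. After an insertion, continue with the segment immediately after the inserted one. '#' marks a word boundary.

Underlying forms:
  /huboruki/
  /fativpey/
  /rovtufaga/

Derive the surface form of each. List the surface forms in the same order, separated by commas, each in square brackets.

/huboruki/:
  (1) Intervocalic Voicing: [huboruki] → [huborugi]
  (2) Progressive Voicing Assimilation: no change — [huborugi]
  (3) Velar Palatalization: [huborugi] → [huborudi]
  (4) Degemination: no change — [huborudi]
/fativpey/:
  (1) Intervocalic Voicing: [fativpey] → [fadivpey]
  (2) Progressive Voicing Assimilation: [fadivpey] → [fadivbey]
  (3) Velar Palatalization: no change — [fadivbey]
  (4) Degemination: no change — [fadivbey]
/rovtufaga/:
  (1) Intervocalic Voicing: no change — [rovtufaga]
  (2) Progressive Voicing Assimilation: [rovtufaga] → [rovdufaga]
  (3) Velar Palatalization: no change — [rovdufaga]
  (4) Degemination: no change — [rovdufaga]

[huborudi], [fadivbey], [rovdufaga]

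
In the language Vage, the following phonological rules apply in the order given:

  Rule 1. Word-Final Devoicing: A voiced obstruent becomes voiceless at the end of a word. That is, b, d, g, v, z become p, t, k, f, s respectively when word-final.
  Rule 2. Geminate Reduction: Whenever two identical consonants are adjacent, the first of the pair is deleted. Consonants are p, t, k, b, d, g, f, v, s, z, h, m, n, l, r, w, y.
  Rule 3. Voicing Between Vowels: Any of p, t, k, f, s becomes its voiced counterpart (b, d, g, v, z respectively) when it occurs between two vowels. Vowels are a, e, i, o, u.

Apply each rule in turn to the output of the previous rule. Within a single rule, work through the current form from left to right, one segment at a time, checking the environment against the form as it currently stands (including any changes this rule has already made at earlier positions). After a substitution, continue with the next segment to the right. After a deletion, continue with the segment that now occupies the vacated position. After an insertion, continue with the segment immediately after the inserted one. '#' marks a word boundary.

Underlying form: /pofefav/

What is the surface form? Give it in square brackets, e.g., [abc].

Rule 1 Word-Final Devoicing: [pofefav] → [pofefaf]
Rule 2 Geminate Reduction: no change — [pofefaf]
Rule 3 Voicing Between Vowels: [pofefaf] → [povevaf]

[povevaf]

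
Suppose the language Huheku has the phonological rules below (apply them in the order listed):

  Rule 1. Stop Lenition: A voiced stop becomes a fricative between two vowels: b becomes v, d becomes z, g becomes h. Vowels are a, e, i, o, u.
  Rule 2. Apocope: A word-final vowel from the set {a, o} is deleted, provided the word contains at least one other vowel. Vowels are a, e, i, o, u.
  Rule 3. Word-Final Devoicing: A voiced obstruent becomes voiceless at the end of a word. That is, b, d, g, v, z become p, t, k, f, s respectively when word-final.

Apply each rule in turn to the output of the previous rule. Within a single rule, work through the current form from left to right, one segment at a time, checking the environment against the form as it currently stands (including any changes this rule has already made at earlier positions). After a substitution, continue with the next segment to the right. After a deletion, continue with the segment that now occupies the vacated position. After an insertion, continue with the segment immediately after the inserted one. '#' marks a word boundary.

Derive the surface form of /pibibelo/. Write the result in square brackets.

Rule 1 Stop Lenition: [pibibelo] → [pivivelo]
Rule 2 Apocope: [pivivelo] → [pivivel]
Rule 3 Word-Final Devoicing: no change — [pivivel]

[pivivel]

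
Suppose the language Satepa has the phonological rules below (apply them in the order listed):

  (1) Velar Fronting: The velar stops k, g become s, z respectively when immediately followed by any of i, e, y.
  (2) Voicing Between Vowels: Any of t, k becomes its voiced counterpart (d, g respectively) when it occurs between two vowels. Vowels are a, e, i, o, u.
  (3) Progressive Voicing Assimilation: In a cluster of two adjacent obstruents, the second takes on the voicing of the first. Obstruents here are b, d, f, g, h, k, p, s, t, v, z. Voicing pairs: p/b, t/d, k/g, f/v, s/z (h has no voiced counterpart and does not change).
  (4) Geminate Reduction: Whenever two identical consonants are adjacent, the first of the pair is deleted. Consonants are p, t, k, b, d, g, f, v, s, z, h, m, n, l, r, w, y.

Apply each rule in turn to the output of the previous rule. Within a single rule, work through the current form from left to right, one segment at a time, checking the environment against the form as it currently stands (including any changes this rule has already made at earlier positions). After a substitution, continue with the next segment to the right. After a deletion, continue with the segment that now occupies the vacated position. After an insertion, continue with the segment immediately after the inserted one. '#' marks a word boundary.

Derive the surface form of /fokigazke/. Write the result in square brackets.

(1) Velar Fronting: [fokigazke] → [fosigazse]
(2) Voicing Between Vowels: no change — [fosigazse]
(3) Progressive Voicing Assimilation: [fosigazse] → [fosigazze]
(4) Geminate Reduction: [fosigazze] → [fosigaze]

[fosigaze]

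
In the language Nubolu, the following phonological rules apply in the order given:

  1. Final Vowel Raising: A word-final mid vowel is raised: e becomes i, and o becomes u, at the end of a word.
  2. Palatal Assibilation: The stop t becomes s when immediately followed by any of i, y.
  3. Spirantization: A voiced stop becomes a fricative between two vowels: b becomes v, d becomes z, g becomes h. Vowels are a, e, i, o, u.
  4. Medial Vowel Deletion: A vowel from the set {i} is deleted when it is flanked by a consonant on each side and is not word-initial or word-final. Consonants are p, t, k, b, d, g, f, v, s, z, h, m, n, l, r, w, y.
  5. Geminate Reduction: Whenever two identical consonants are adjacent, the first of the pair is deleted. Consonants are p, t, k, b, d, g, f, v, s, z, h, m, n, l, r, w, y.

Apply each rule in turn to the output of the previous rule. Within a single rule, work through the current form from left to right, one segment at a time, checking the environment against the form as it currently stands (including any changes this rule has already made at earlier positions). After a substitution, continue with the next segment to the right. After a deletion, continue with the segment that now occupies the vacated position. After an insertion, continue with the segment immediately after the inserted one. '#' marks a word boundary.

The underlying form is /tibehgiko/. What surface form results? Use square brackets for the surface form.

[svehgku]

1 Final Vowel Raising: [tibehgiko] → [tibehgiku]
2 Palatal Assibilation: [tibehgiku] → [sibehgiku]
3 Spirantization: [sibehgiku] → [sivehgiku]
4 Medial Vowel Deletion: [sivehgiku] → [svehgku]
5 Geminate Reduction: no change — [svehgku]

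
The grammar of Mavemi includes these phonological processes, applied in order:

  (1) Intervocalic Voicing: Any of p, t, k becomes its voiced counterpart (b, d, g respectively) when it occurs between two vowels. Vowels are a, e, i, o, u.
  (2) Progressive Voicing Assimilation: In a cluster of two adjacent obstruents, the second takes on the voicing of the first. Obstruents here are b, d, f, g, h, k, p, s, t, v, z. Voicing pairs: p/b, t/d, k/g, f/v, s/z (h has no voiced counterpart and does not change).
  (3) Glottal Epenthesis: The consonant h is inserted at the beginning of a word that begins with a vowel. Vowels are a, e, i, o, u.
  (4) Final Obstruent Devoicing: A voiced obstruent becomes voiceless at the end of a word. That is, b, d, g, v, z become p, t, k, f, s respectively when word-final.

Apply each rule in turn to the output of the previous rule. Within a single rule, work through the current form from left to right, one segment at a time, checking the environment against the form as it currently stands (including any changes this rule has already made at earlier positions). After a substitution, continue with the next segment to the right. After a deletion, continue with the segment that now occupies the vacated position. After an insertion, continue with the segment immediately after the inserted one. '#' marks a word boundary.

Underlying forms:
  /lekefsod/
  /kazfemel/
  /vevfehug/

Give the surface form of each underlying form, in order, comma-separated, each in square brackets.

/lekefsod/:
  (1) Intervocalic Voicing: [lekefsod] → [legefsod]
  (2) Progressive Voicing Assimilation: no change — [legefsod]
  (3) Glottal Epenthesis: no change — [legefsod]
  (4) Final Obstruent Devoicing: [legefsod] → [legefsot]
/kazfemel/:
  (1) Intervocalic Voicing: no change — [kazfemel]
  (2) Progressive Voicing Assimilation: [kazfemel] → [kazvemel]
  (3) Glottal Epenthesis: no change — [kazvemel]
  (4) Final Obstruent Devoicing: no change — [kazvemel]
/vevfehug/:
  (1) Intervocalic Voicing: no change — [vevfehug]
  (2) Progressive Voicing Assimilation: [vevfehug] → [vevvehug]
  (3) Glottal Epenthesis: no change — [vevvehug]
  (4) Final Obstruent Devoicing: [vevvehug] → [vevvehuk]

[legefsot], [kazvemel], [vevvehuk]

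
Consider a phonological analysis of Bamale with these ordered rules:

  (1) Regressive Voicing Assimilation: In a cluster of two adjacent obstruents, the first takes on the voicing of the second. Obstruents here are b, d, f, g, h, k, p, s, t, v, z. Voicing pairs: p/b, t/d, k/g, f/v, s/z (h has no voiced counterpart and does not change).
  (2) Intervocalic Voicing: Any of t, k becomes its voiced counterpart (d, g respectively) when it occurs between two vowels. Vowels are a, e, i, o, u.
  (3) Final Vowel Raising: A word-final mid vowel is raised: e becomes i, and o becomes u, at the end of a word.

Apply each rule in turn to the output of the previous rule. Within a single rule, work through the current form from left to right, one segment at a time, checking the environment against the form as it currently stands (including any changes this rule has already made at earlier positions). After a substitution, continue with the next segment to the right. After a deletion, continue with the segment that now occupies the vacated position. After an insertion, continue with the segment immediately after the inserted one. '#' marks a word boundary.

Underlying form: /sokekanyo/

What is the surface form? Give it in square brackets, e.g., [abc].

[sogeganyu]

(1) Regressive Voicing Assimilation: no change — [sokekanyo]
(2) Intervocalic Voicing: [sokekanyo] → [sogeganyo]
(3) Final Vowel Raising: [sogeganyo] → [sogeganyu]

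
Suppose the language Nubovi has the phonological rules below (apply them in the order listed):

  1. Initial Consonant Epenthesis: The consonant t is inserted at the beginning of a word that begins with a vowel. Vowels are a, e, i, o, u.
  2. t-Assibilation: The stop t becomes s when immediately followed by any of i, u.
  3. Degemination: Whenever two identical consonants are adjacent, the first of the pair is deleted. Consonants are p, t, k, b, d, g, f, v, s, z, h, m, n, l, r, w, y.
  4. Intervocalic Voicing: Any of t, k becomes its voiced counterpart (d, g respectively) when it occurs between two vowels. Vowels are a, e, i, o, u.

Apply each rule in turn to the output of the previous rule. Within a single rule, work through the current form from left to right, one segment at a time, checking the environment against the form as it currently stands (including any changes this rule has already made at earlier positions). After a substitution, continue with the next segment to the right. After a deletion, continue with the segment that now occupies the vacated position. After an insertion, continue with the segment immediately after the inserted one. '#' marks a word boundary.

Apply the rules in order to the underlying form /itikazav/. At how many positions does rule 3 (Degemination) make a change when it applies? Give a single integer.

1 Initial Consonant Epenthesis: [itikazav] → [titikazav]
2 t-Assibilation: [titikazav] → [sisikazav]
3 Degemination: no change — [sisikazav]
4 Intervocalic Voicing: [sisikazav] → [sisigazav]
Rule 3 changed 0 position(s).

0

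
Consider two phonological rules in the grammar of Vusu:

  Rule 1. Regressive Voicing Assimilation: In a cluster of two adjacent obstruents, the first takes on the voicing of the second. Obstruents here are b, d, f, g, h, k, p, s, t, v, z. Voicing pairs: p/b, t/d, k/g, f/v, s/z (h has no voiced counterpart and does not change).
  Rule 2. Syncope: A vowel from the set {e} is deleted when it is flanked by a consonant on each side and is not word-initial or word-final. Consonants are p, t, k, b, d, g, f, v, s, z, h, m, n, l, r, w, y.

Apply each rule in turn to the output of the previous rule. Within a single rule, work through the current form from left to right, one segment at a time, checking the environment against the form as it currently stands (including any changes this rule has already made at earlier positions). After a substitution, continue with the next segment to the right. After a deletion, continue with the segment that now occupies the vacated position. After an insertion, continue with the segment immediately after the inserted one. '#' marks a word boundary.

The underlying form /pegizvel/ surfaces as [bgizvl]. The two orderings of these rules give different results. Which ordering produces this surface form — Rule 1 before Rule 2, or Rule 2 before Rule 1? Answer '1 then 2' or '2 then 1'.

2 then 1

Order 1 then 2:
  1 Regressive Voicing Assimilation: no change — [pegizvel]
  2 Syncope: [pegizvel] → [pgizvl]
  result: [pgizvl]
Order 2 then 1:
  2 Syncope: [pegizvel] → [pgizvl]
  1 Regressive Voicing Assimilation: [pgizvl] → [bgizvl]
  result: [bgizvl]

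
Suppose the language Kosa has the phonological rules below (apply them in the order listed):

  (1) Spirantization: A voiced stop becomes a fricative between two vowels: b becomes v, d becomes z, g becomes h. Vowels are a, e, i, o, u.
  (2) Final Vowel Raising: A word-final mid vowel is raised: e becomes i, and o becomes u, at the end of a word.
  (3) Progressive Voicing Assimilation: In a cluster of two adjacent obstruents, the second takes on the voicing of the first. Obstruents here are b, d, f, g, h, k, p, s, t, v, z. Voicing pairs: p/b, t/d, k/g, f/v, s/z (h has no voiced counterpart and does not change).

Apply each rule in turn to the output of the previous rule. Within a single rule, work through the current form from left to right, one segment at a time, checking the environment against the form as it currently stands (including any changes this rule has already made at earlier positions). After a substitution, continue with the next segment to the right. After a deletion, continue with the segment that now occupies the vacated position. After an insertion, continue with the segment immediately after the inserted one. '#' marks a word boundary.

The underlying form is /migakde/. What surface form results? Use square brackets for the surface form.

[mihakti]

(1) Spirantization: [migakde] → [mihakde]
(2) Final Vowel Raising: [mihakde] → [mihakdi]
(3) Progressive Voicing Assimilation: [mihakdi] → [mihakti]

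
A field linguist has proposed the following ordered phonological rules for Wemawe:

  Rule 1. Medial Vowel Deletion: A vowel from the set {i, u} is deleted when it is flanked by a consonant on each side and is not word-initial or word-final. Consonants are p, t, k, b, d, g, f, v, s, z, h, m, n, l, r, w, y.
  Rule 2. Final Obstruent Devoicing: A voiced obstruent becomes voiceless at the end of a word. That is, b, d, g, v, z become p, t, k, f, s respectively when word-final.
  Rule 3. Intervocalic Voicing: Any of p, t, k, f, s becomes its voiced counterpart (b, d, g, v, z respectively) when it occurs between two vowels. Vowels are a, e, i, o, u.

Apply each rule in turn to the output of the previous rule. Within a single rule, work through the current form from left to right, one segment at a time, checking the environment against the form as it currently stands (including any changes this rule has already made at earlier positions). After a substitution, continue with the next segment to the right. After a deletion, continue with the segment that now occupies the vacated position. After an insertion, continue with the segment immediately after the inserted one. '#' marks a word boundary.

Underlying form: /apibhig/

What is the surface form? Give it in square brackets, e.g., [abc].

[apbhk]

Rule 1 Medial Vowel Deletion: [apibhig] → [apbhg]
Rule 2 Final Obstruent Devoicing: [apbhg] → [apbhk]
Rule 3 Intervocalic Voicing: no change — [apbhk]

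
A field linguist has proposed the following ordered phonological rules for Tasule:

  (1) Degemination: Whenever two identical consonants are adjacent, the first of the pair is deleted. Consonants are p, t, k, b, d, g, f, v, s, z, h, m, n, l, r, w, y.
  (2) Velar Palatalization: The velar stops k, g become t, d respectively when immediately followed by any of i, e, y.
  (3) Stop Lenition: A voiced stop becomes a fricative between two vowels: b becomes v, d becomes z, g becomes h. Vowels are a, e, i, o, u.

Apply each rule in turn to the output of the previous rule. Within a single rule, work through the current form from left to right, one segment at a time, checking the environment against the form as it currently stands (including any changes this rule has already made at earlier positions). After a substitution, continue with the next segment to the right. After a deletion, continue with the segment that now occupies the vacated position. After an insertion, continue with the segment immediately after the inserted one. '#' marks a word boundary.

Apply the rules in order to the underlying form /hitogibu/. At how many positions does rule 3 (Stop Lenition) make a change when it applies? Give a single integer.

2

(1) Degemination: no change — [hitogibu]
(2) Velar Palatalization: [hitogibu] → [hitodibu]
(3) Stop Lenition: [hitodibu] → [hitozivu]
Rule 3 changed 2 position(s).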